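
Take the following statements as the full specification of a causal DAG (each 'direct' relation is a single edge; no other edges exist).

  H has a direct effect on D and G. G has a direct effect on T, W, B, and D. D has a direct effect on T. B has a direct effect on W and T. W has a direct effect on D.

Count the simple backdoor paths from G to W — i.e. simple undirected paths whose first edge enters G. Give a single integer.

2

A backdoor path from G to W is any simple undirected path whose first edge points into G (i.e. leaves G via a parent).
Parents of G: {H}.
Enumerating:
  P1: G <- H -> D <- W
  P2: G <- H -> D -> T <- B -> W
That exhausts the simple backdoor paths. Count: 2.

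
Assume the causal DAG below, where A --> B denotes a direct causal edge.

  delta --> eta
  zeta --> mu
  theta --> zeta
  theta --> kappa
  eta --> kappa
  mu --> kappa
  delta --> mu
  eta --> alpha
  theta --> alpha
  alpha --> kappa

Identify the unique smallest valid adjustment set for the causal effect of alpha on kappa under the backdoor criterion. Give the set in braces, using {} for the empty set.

Variables eligible for adjustment (non-descendants of alpha, excluding alpha and kappa): {delta, eta, mu, theta, zeta}.
Backdoor paths from alpha to kappa:
  P1: alpha <- theta -> zeta -> mu <- delta -> eta -> kappa
  P2: alpha <- theta -> zeta -> mu -> kappa
  P3: alpha <- theta -> kappa
  P4: alpha <- eta <- delta -> mu <- zeta <- theta -> kappa
  P5: alpha <- eta <- delta -> mu -> kappa
  P6: alpha <- eta -> kappa
The empty set is not sufficient: P2 (alpha <- theta -> zeta -> mu -> kappa) has no collider blocking it and no conditioned non-collider, so it is open.
Try {eta, theta}:
  P1: blocked at fork node theta ∈ conditioning set.
  P2: blocked at fork node theta ∈ conditioning set.
  P3: blocked at fork node theta ∈ conditioning set.
  P4: blocked at chain node eta ∈ conditioning set.
  P5: blocked at chain node eta ∈ conditioning set.
  P6: blocked at fork node eta ∈ conditioning set.
{eta, theta} contains no descendant of alpha and blocks every backdoor path.
Every element of {eta, theta} is needed (dropping eta leaves P5 open; dropping theta leaves P2 open), so no proper subset is valid.
Among all size-2 subsets of the eligible variables, only {eta, theta} blocks every backdoor path, so it is the unique smallest valid adjustment set.

{eta, theta}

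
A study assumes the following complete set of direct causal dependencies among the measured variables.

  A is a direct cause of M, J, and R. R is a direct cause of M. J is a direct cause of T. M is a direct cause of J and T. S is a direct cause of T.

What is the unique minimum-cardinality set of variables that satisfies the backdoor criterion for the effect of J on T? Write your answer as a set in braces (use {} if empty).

{M}

Variables eligible for adjustment (non-descendants of J, excluding J and T): {A, M, R, S}.
Backdoor paths from J to T:
  P1: J <- A -> R -> M -> T
  P2: J <- A -> M -> T
  P3: J <- M -> T
The empty set is not sufficient: P1 (J <- A -> R -> M -> T) has no collider blocking it and no conditioned non-collider, so it is open.
Try {M}:
  P1: blocked at chain node M ∈ conditioning set.
  P2: blocked at chain node M ∈ conditioning set.
  P3: blocked at fork node M ∈ conditioning set.
{M} contains no descendant of J and blocks every backdoor path.
No other singleton works — e.g. {A} leaves P3 open — so {M} is the unique smallest valid adjustment set.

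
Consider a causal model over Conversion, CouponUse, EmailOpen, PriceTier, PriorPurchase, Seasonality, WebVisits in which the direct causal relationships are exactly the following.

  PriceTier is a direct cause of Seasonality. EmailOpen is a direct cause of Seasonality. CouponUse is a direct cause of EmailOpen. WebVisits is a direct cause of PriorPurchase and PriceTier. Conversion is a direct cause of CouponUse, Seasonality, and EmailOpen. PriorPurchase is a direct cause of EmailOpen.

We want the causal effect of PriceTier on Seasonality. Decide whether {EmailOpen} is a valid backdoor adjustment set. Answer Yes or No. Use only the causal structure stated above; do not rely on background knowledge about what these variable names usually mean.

Backdoor paths from PriceTier to Seasonality (paths whose first edge points into PriceTier):
  P1: PriceTier <- WebVisits -> PriorPurchase -> EmailOpen <- Conversion -> Seasonality
  P2: PriceTier <- WebVisits -> PriorPurchase -> EmailOpen <- CouponUse <- Conversion -> Seasonality
  P3: PriceTier <- WebVisits -> PriorPurchase -> EmailOpen -> Seasonality
Condition 1 (no descendant of PriceTier in the set): holds — descendants of PriceTier are {Seasonality}; none are in {EmailOpen}.
Condition 2 (every backdoor path blocked by {EmailOpen}):
  P1: open — collider(s) EmailOpen are conditioned on (or have a conditioned descendant) and no non-collider on the path is in the set.
  P2: open — collider(s) EmailOpen are conditioned on (or have a conditioned descendant) and no non-collider on the path is in the set.
  P3: blocked at chain node EmailOpen ∈ conditioning set.
{EmailOpen} does not satisfy the backdoor criterion.

No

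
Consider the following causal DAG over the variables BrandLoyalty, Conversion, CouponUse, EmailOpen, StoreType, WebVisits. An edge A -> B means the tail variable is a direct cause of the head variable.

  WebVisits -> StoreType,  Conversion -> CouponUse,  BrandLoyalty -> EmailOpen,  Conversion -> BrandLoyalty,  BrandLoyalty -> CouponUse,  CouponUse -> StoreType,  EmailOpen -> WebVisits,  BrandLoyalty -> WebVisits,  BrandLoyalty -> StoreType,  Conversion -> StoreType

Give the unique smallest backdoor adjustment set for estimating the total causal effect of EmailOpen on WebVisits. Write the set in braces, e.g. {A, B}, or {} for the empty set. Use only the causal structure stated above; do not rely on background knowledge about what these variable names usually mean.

{BrandLoyalty}

Variables eligible for adjustment (non-descendants of EmailOpen, excluding EmailOpen and WebVisits): {BrandLoyalty, Conversion, CouponUse}.
Backdoor paths from EmailOpen to WebVisits:
  P1: EmailOpen <- BrandLoyalty <- Conversion -> CouponUse -> StoreType <- WebVisits
  P2: EmailOpen <- BrandLoyalty <- Conversion -> StoreType <- WebVisits
  P3: EmailOpen <- BrandLoyalty -> CouponUse <- Conversion -> StoreType <- WebVisits
  P4: EmailOpen <- BrandLoyalty -> CouponUse -> StoreType <- WebVisits
  P5: EmailOpen <- BrandLoyalty -> WebVisits
  P6: EmailOpen <- BrandLoyalty -> StoreType <- WebVisits
The empty set is not sufficient: P5 (EmailOpen <- BrandLoyalty -> WebVisits) has no collider blocking it and no conditioned non-collider, so it is open.
Try {BrandLoyalty}:
  P1: blocked at chain node BrandLoyalty ∈ conditioning set.
  P2: blocked at chain node BrandLoyalty ∈ conditioning set.
  P3: blocked at fork node BrandLoyalty ∈ conditioning set.
  P4: blocked at fork node BrandLoyalty ∈ conditioning set.
  P5: blocked at fork node BrandLoyalty ∈ conditioning set.
  P6: blocked at fork node BrandLoyalty ∈ conditioning set.
{BrandLoyalty} contains no descendant of EmailOpen and blocks every backdoor path.
No other singleton works — e.g. {Conversion} leaves P5 open — so {BrandLoyalty} is the unique smallest valid adjustment set.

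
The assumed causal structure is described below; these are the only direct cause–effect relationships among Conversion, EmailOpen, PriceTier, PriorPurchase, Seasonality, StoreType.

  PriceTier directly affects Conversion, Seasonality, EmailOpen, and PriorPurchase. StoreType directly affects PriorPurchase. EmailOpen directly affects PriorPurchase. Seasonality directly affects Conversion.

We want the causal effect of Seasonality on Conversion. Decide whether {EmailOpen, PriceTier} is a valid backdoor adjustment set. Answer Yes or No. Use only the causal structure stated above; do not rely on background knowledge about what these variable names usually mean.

Yes

Backdoor paths from Seasonality to Conversion (paths whose first edge points into Seasonality):
  P1: Seasonality <- PriceTier -> Conversion
Condition 1 (no descendant of Seasonality in the set): holds — descendants of Seasonality are {Conversion}; none are in {EmailOpen, PriceTier}.
Condition 2 (every backdoor path blocked by {EmailOpen, PriceTier}):
  P1: blocked at fork node PriceTier ∈ conditioning set.
{EmailOpen, PriceTier} satisfies the backdoor criterion.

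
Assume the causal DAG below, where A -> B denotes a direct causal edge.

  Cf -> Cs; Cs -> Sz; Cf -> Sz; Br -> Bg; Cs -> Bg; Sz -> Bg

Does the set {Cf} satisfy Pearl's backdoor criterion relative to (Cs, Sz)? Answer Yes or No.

Yes

Backdoor paths from Cs to Sz (paths whose first edge points into Cs):
  P1: Cs <- Cf -> Sz
Condition 1 (no descendant of Cs in the set): holds — descendants of Cs are {Bg, Sz}; none are in {Cf}.
Condition 2 (every backdoor path blocked by {Cf}):
  P1: blocked at fork node Cf ∈ conditioning set.
{Cf} satisfies the backdoor criterion.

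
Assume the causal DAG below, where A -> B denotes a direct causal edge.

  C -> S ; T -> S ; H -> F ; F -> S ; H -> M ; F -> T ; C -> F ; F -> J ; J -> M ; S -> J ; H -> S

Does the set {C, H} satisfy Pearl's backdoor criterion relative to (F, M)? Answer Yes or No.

Backdoor paths from F to M (paths whose first edge points into F):
  P1: F <- H -> S -> J -> M
  P2: F <- H -> M
  P3: F <- C -> S <- H -> M
  P4: F <- C -> S -> J -> M
Condition 1 (no descendant of F in the set): holds — descendants of F are {J, M, S, T}; none are in {C, H}.
Condition 2 (every backdoor path blocked by {C, H}):
  P1: blocked at fork node H ∈ conditioning set.
  P2: blocked at fork node H ∈ conditioning set.
  P3: blocked at fork node C ∈ conditioning set.
  P4: blocked at fork node C ∈ conditioning set.
{C, H} satisfies the backdoor criterion.

Yes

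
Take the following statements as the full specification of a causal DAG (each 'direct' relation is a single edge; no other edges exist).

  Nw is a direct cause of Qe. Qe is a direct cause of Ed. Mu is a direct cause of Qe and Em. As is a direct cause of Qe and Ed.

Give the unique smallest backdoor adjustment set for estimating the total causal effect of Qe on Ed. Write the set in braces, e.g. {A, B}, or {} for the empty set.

{As}

Variables eligible for adjustment (non-descendants of Qe, excluding Qe and Ed): {As, Em, Mu, Nw}.
Backdoor paths from Qe to Ed:
  P1: Qe <- As -> Ed
The empty set is not sufficient: P1 (Qe <- As -> Ed) has no collider blocking it and no conditioned non-collider, so it is open.
Try {As}:
  P1: blocked at fork node As ∈ conditioning set.
{As} contains no descendant of Qe and blocks every backdoor path.
No other singleton works — e.g. {Mu} leaves P1 open — so {As} is the unique smallest valid adjustment set.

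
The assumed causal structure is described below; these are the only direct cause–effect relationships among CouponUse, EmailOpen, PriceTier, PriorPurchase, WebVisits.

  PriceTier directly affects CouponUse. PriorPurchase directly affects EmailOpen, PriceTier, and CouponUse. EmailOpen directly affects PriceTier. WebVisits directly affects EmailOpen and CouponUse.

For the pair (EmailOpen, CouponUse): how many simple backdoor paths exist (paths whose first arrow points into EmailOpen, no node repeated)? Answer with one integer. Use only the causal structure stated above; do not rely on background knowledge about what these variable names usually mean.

3

A backdoor path from EmailOpen to CouponUse is any simple undirected path whose first edge points into EmailOpen (i.e. leaves EmailOpen via a parent).
Parents of EmailOpen: {PriorPurchase, WebVisits}.
Enumerating:
  P1: EmailOpen <- PriorPurchase -> PriceTier -> CouponUse
  P2: EmailOpen <- PriorPurchase -> CouponUse
  P3: EmailOpen <- WebVisits -> CouponUse
That exhausts the simple backdoor paths. Count: 3.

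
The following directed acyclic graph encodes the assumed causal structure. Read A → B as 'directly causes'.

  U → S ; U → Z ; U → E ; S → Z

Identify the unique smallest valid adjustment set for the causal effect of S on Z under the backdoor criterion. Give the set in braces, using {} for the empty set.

{U}

Variables eligible for adjustment (non-descendants of S, excluding S and Z): {E, U}.
Backdoor paths from S to Z:
  P1: S <- U -> Z
The empty set is not sufficient: P1 (S <- U -> Z) has no collider blocking it and no conditioned non-collider, so it is open.
Try {U}:
  P1: blocked at fork node U ∈ conditioning set.
{U} contains no descendant of S and blocks every backdoor path.
No other singleton works — e.g. {E} leaves P1 open — so {U} is the unique smallest valid adjustment set.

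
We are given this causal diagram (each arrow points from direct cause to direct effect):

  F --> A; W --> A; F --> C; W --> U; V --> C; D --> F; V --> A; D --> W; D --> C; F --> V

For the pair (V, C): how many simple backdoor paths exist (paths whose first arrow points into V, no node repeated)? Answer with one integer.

3

A backdoor path from V to C is any simple undirected path whose first edge points into V (i.e. leaves V via a parent).
Parents of V: {F}.
Enumerating:
  P1: V <- F <- D -> C
  P2: V <- F -> A <- W <- D -> C
  P3: V <- F -> C
That exhausts the simple backdoor paths. Count: 3.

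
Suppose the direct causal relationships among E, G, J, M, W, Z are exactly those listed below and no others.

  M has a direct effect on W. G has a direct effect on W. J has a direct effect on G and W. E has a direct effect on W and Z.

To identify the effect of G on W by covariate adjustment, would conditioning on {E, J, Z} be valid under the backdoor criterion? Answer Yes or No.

Backdoor paths from G to W (paths whose first edge points into G):
  P1: G <- J -> W
Condition 1 (no descendant of G in the set): holds — descendants of G are {W}; none are in {E, J, Z}.
Condition 2 (every backdoor path blocked by {E, J, Z}):
  P1: blocked at fork node J ∈ conditioning set.
{E, J, Z} satisfies the backdoor criterion.

Yes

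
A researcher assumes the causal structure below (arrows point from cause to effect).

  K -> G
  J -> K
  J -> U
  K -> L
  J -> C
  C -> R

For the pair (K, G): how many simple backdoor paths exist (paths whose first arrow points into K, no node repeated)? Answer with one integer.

A backdoor path from K to G is any simple undirected path whose first edge points into K (i.e. leaves K via a parent).
Parents of K: {J}.
No simple path from any parent of K reaches G without revisiting K, so there are no backdoor paths.

0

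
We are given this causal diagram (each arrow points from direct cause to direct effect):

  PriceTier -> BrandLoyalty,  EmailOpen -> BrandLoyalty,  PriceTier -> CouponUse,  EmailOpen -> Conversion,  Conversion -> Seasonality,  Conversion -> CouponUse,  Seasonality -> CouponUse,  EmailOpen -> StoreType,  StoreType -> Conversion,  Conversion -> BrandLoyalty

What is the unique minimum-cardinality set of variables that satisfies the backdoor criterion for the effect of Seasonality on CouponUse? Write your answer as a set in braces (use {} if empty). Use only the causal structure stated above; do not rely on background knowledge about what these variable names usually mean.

{Conversion}

Variables eligible for adjustment (non-descendants of Seasonality, excluding Seasonality and CouponUse): {BrandLoyalty, Conversion, EmailOpen, PriceTier, StoreType}.
Backdoor paths from Seasonality to CouponUse:
  P1: Seasonality <- Conversion <- EmailOpen -> BrandLoyalty <- PriceTier -> CouponUse
  P2: Seasonality <- Conversion <- StoreType <- EmailOpen -> BrandLoyalty <- PriceTier -> CouponUse
  P3: Seasonality <- Conversion -> CouponUse
  P4: Seasonality <- Conversion -> BrandLoyalty <- PriceTier -> CouponUse
The empty set is not sufficient: P3 (Seasonality <- Conversion -> CouponUse) has no collider blocking it and no conditioned non-collider, so it is open.
Try {Conversion}:
  P1: blocked at chain node Conversion ∈ conditioning set.
  P2: blocked at chain node Conversion ∈ conditioning set.
  P3: blocked at fork node Conversion ∈ conditioning set.
  P4: blocked at fork node Conversion ∈ conditioning set.
{Conversion} contains no descendant of Seasonality and blocks every backdoor path.
No other singleton works — e.g. {EmailOpen} leaves P3 open — so {Conversion} is the unique smallest valid adjustment set.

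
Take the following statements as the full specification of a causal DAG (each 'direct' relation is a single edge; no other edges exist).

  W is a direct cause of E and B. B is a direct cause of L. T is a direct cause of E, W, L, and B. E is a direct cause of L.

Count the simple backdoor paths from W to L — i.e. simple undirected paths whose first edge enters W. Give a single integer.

3

A backdoor path from W to L is any simple undirected path whose first edge points into W (i.e. leaves W via a parent).
Parents of W: {T}.
Enumerating:
  P1: W <- T -> E -> L
  P2: W <- T -> B -> L
  P3: W <- T -> L
That exhausts the simple backdoor paths. Count: 3.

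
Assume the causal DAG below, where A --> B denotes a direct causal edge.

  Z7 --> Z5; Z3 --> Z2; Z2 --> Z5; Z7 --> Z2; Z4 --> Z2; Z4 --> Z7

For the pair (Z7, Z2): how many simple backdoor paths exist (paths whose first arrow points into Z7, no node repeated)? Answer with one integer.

1

A backdoor path from Z7 to Z2 is any simple undirected path whose first edge points into Z7 (i.e. leaves Z7 via a parent).
Parents of Z7: {Z4}.
Enumerating:
  P1: Z7 <- Z4 -> Z2
That exhausts the simple backdoor paths. Count: 1.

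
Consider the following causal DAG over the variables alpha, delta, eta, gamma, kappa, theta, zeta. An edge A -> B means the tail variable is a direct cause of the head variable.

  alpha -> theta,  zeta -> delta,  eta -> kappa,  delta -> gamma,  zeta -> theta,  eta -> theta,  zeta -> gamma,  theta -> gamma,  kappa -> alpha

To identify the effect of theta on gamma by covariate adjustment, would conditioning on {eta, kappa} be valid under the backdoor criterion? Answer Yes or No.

No

Backdoor paths from theta to gamma (paths whose first edge points into theta):
  P1: theta <- zeta -> delta -> gamma
  P2: theta <- zeta -> gamma
Condition 1 (no descendant of theta in the set): holds — descendants of theta are {gamma}; none are in {eta, kappa}.
Condition 2 (every backdoor path blocked by {eta, kappa}):
  P1: open — no interior node is in the conditioning set.
  P2: open — no interior node is in the conditioning set.
{eta, kappa} does not satisfy the backdoor criterion.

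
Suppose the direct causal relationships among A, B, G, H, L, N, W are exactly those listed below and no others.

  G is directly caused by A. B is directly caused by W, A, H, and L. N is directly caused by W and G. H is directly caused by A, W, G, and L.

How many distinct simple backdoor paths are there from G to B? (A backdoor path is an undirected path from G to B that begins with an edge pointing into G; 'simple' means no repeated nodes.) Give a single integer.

4

A backdoor path from G to B is any simple undirected path whose first edge points into G (i.e. leaves G via a parent).
Parents of G: {A}.
Enumerating:
  P1: G <- A -> H <- L -> B
  P2: G <- A -> H <- W -> B
  P3: G <- A -> H -> B
  P4: G <- A -> B
That exhausts the simple backdoor paths. Count: 4.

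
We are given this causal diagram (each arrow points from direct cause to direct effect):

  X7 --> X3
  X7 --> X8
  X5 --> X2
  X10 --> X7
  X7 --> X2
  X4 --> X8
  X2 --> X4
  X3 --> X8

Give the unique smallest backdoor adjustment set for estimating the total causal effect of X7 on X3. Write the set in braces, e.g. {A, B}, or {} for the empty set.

{}

Variables eligible for adjustment (non-descendants of X7, excluding X7 and X3): {X10, X5}.
Backdoor paths from X7 to X3:
  (none)
With no backdoor paths the empty set already satisfies the criterion, and it is trivially minimal.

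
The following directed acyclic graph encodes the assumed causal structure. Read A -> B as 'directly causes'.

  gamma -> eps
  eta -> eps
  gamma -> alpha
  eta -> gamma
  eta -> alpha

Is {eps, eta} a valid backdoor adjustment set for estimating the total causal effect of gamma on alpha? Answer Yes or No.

Backdoor paths from gamma to alpha (paths whose first edge points into gamma):
  P1: gamma <- eta -> alpha
Condition 1 (no descendant of gamma in the set): FAILS — eps is a descendant of gamma.
Condition 2 (every backdoor path blocked by {eps, eta}):
  P1: blocked at fork node eta ∈ conditioning set.
{eps, eta} does not satisfy the backdoor criterion.

No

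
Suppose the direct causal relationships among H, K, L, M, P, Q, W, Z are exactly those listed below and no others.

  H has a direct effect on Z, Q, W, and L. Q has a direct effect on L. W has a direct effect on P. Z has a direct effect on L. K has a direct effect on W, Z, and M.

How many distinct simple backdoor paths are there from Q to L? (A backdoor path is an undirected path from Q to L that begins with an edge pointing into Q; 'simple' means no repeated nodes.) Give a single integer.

3

A backdoor path from Q to L is any simple undirected path whose first edge points into Q (i.e. leaves Q via a parent).
Parents of Q: {H}.
Enumerating:
  P1: Q <- H -> W <- K -> Z -> L
  P2: Q <- H -> Z -> L
  P3: Q <- H -> L
That exhausts the simple backdoor paths. Count: 3.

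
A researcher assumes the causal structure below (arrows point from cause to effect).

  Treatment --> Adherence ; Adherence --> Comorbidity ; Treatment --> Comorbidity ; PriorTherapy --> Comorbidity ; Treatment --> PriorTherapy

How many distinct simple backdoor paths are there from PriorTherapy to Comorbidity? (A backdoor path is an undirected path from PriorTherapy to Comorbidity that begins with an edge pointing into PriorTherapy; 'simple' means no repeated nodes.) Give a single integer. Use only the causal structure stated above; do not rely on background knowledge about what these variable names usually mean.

A backdoor path from PriorTherapy to Comorbidity is any simple undirected path whose first edge points into PriorTherapy (i.e. leaves PriorTherapy via a parent).
Parents of PriorTherapy: {Treatment}.
Enumerating:
  P1: PriorTherapy <- Treatment -> Adherence -> Comorbidity
  P2: PriorTherapy <- Treatment -> Comorbidity
That exhausts the simple backdoor paths. Count: 2.

2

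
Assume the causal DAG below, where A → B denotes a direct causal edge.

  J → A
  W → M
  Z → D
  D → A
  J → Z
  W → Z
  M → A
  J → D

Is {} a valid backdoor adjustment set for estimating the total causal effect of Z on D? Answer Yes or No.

No

Backdoor paths from Z to D (paths whose first edge points into Z):
  P1: Z <- J -> D
  P2: Z <- J -> A <- D
  P3: Z <- W -> M -> A <- J -> D
  P4: Z <- W -> M -> A <- D
Condition 1 (no descendant of Z in the set): holds — descendants of Z are {A, D}; none are in {}.
Condition 2 (every backdoor path blocked by {}):
  P1: open — no interior node is in the conditioning set.
  P2: blocked at collider A (neither it nor any descendant is in the conditioning set).
  P3: blocked at collider A (neither it nor any descendant is in the conditioning set).
  P4: blocked at collider A (neither it nor any descendant is in the conditioning set).
{} does not satisfy the backdoor criterion.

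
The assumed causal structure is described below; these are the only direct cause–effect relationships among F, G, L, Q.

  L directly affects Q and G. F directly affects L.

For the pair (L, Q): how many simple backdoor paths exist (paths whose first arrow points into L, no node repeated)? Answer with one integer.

0

A backdoor path from L to Q is any simple undirected path whose first edge points into L (i.e. leaves L via a parent).
Parents of L: {F}.
No simple path from any parent of L reaches Q without revisiting L, so there are no backdoor paths.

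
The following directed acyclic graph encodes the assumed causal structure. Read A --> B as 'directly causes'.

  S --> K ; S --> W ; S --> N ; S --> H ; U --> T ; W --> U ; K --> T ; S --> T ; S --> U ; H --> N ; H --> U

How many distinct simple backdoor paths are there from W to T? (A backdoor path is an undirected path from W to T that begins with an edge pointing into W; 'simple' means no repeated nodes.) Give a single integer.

5

A backdoor path from W to T is any simple undirected path whose first edge points into W (i.e. leaves W via a parent).
Parents of W: {S}.
Enumerating:
  P1: W <- S -> H -> U -> T
  P2: W <- S -> K -> T
  P3: W <- S -> U -> T
  P4: W <- S -> T
  P5: W <- S -> N <- H -> U -> T
That exhausts the simple backdoor paths. Count: 5.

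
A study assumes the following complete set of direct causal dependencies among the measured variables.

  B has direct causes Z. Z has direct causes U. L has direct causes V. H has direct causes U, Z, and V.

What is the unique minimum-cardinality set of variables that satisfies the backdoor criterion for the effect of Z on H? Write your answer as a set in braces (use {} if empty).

Variables eligible for adjustment (non-descendants of Z, excluding Z and H): {L, U, V}.
Backdoor paths from Z to H:
  P1: Z <- U -> H
The empty set is not sufficient: P1 (Z <- U -> H) has no collider blocking it and no conditioned non-collider, so it is open.
Try {U}:
  P1: blocked at fork node U ∈ conditioning set.
{U} contains no descendant of Z and blocks every backdoor path.
No other singleton works — e.g. {V} leaves P1 open — so {U} is the unique smallest valid adjustment set.

{U}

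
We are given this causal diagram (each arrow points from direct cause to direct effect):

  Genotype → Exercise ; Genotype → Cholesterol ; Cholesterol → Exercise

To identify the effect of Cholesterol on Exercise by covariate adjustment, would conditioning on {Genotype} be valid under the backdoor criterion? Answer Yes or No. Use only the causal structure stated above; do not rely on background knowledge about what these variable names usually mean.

Backdoor paths from Cholesterol to Exercise (paths whose first edge points into Cholesterol):
  P1: Cholesterol <- Genotype -> Exercise
Condition 1 (no descendant of Cholesterol in the set): holds — descendants of Cholesterol are {Exercise}; none are in {Genotype}.
Condition 2 (every backdoor path blocked by {Genotype}):
  P1: blocked at fork node Genotype ∈ conditioning set.
{Genotype} satisfies the backdoor criterion.

Yes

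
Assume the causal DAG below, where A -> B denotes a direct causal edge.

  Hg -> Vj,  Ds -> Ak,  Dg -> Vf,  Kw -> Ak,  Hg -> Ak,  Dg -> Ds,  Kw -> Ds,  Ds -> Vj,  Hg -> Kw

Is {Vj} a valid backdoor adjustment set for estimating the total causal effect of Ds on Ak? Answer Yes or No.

Backdoor paths from Ds to Ak (paths whose first edge points into Ds):
  P1: Ds <- Kw <- Hg -> Ak
  P2: Ds <- Kw -> Ak
Condition 1 (no descendant of Ds in the set): FAILS — Vj is a descendant of Ds.
Condition 2 (every backdoor path blocked by {Vj}):
  P1: open — no interior node is in the conditioning set.
  P2: open — no interior node is in the conditioning set.
{Vj} does not satisfy the backdoor criterion.

No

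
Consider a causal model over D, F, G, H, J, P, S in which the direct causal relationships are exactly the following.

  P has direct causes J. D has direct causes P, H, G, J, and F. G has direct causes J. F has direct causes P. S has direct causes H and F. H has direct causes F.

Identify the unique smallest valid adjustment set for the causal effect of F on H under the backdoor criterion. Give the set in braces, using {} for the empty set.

Variables eligible for adjustment (non-descendants of F, excluding F and H): {G, J, P}.
Backdoor paths from F to H:
  P1: F <- P <- J -> G -> D <- H
  P2: F <- P <- J -> D <- H
  P3: F <- P -> D <- H
Each backdoor path contains an unconditioned collider, so every path is already blocked with the empty conditioning set:
  P1: blocked at collider D (neither it nor any descendant is in the conditioning set).
  P2: blocked at collider D (neither it nor any descendant is in the conditioning set).
  P3: blocked at collider D (neither it nor any descendant is in the conditioning set).
The empty set is therefore the unique smallest valid set.

{}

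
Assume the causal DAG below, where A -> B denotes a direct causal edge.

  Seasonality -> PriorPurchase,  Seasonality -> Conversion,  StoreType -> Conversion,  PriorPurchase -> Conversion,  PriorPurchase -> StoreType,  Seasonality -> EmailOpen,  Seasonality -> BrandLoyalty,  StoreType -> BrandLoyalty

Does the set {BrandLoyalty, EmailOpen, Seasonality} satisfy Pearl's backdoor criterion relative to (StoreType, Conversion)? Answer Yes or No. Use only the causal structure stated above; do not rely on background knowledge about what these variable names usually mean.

No

Backdoor paths from StoreType to Conversion (paths whose first edge points into StoreType):
  P1: StoreType <- PriorPurchase <- Seasonality -> Conversion
  P2: StoreType <- PriorPurchase -> Conversion
Condition 1 (no descendant of StoreType in the set): FAILS — BrandLoyalty is a descendant of StoreType.
Condition 2 (every backdoor path blocked by {BrandLoyalty, EmailOpen, Seasonality}):
  P1: blocked at fork node Seasonality ∈ conditioning set.
  P2: open — no interior node is in the conditioning set.
{BrandLoyalty, EmailOpen, Seasonality} does not satisfy the backdoor criterion.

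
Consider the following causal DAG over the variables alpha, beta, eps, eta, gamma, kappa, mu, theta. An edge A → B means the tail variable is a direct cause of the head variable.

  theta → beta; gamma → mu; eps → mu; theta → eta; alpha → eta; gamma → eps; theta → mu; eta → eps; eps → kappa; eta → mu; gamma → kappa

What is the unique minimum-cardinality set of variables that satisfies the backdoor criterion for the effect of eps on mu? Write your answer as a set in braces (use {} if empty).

{eta, gamma}

Variables eligible for adjustment (non-descendants of eps, excluding eps and mu): {alpha, beta, eta, gamma, theta}.
Backdoor paths from eps to mu:
  P1: eps <- eta <- theta -> mu
  P2: eps <- eta -> mu
  P3: eps <- gamma -> mu
The empty set is not sufficient: P1 (eps <- eta <- theta -> mu) has no collider blocking it and no conditioned non-collider, so it is open.
Try {eta, gamma}:
  P1: blocked at chain node eta ∈ conditioning set.
  P2: blocked at fork node eta ∈ conditioning set.
  P3: blocked at fork node gamma ∈ conditioning set.
{eta, gamma} contains no descendant of eps and blocks every backdoor path.
Every element of {eta, gamma} is needed (dropping eta leaves P1 open; dropping gamma leaves P3 open), so no proper subset is valid.
Among all size-2 subsets of the eligible variables, only {eta, gamma} blocks every backdoor path, so it is the unique smallest valid adjustment set.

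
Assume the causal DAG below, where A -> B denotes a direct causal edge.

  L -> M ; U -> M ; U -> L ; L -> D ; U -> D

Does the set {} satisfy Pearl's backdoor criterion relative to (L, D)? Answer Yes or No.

Backdoor paths from L to D (paths whose first edge points into L):
  P1: L <- U -> D
Condition 1 (no descendant of L in the set): holds — descendants of L are {D, M}; none are in {}.
Condition 2 (every backdoor path blocked by {}):
  P1: open — no interior node is in the conditioning set.
{} does not satisfy the backdoor criterion.

No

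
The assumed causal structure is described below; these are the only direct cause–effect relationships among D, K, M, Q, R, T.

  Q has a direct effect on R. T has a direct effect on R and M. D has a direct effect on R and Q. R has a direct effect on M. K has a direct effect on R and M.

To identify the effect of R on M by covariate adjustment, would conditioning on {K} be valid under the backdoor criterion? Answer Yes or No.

No

Backdoor paths from R to M (paths whose first edge points into R):
  P1: R <- K -> M
  P2: R <- T -> M
Condition 1 (no descendant of R in the set): holds — descendants of R are {M}; none are in {K}.
Condition 2 (every backdoor path blocked by {K}):
  P1: blocked at fork node K ∈ conditioning set.
  P2: open — no interior node is in the conditioning set.
{K} does not satisfy the backdoor criterion.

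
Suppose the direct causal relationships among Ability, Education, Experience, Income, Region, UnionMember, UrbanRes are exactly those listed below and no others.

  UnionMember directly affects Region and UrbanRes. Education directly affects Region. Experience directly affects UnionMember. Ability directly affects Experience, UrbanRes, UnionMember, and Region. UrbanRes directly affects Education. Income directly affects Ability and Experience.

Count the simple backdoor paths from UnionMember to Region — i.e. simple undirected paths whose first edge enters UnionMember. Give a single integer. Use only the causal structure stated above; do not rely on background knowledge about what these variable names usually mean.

A backdoor path from UnionMember to Region is any simple undirected path whose first edge points into UnionMember (i.e. leaves UnionMember via a parent).
Parents of UnionMember: {Ability, Experience}.
Enumerating:
  P1: UnionMember <- Ability -> UrbanRes -> Education -> Region
  P2: UnionMember <- Ability -> Region
  P3: UnionMember <- Experience <- Income -> Ability -> UrbanRes -> Education -> Region
  P4: UnionMember <- Experience <- Income -> Ability -> Region
  P5: UnionMember <- Experience <- Ability -> UrbanRes -> Education -> Region
  P6: UnionMember <- Experience <- Ability -> Region
That exhausts the simple backdoor paths. Count: 6.

6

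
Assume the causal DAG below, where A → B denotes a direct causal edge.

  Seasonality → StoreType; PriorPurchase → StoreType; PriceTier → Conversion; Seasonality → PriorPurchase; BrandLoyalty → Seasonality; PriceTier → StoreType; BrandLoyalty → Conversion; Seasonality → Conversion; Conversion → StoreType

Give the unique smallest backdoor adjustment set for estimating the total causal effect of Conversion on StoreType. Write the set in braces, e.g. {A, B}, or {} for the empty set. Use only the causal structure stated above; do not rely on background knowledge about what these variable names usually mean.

{PriceTier, Seasonality}

Variables eligible for adjustment (non-descendants of Conversion, excluding Conversion and StoreType): {BrandLoyalty, PriceTier, PriorPurchase, Seasonality}.
Backdoor paths from Conversion to StoreType:
  P1: Conversion <- BrandLoyalty -> Seasonality -> PriorPurchase -> StoreType
  P2: Conversion <- BrandLoyalty -> Seasonality -> StoreType
  P3: Conversion <- PriceTier -> StoreType
  P4: Conversion <- Seasonality -> PriorPurchase -> StoreType
  P5: Conversion <- Seasonality -> StoreType
The empty set is not sufficient: P1 (Conversion <- BrandLoyalty -> Seasonality -> PriorPurchase -> StoreType) has no collider blocking it and no conditioned non-collider, so it is open.
Try {PriceTier, Seasonality}:
  P1: blocked at chain node Seasonality ∈ conditioning set.
  P2: blocked at chain node Seasonality ∈ conditioning set.
  P3: blocked at fork node PriceTier ∈ conditioning set.
  P4: blocked at fork node Seasonality ∈ conditioning set.
  P5: blocked at fork node Seasonality ∈ conditioning set.
{PriceTier, Seasonality} contains no descendant of Conversion and blocks every backdoor path.
Every element of {PriceTier, Seasonality} is needed (dropping PriceTier leaves P3 open; dropping Seasonality leaves P1 open), so no proper subset is valid.
Among all size-2 subsets of the eligible variables, only {PriceTier, Seasonality} blocks every backdoor path, so it is the unique smallest valid adjustment set.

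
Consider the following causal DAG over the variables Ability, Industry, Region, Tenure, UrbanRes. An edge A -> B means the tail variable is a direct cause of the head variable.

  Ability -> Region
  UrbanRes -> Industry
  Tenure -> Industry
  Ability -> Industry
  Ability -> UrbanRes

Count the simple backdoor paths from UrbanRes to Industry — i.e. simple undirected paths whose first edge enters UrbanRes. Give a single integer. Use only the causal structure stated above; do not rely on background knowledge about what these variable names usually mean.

1

A backdoor path from UrbanRes to Industry is any simple undirected path whose first edge points into UrbanRes (i.e. leaves UrbanRes via a parent).
Parents of UrbanRes: {Ability}.
Enumerating:
  P1: UrbanRes <- Ability -> Industry
That exhausts the simple backdoor paths. Count: 1.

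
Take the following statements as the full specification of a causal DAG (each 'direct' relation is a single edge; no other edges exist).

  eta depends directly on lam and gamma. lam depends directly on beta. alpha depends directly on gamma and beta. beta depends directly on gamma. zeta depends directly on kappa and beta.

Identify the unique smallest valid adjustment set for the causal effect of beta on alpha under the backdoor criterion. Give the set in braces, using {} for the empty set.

{gamma}

Variables eligible for adjustment (non-descendants of beta, excluding beta and alpha): {gamma, kappa}.
Backdoor paths from beta to alpha:
  P1: beta <- gamma -> alpha
The empty set is not sufficient: P1 (beta <- gamma -> alpha) has no collider blocking it and no conditioned non-collider, so it is open.
Try {gamma}:
  P1: blocked at fork node gamma ∈ conditioning set.
{gamma} contains no descendant of beta and blocks every backdoor path.
No other singleton works — e.g. {kappa} leaves P1 open — so {gamma} is the unique smallest valid adjustment set.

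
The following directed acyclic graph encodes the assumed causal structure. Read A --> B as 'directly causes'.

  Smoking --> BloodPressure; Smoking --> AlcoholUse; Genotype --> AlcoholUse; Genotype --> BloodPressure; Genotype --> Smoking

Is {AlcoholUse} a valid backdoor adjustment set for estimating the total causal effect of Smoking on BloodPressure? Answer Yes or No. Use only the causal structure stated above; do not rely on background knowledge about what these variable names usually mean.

No

Backdoor paths from Smoking to BloodPressure (paths whose first edge points into Smoking):
  P1: Smoking <- Genotype -> BloodPressure
Condition 1 (no descendant of Smoking in the set): FAILS — AlcoholUse is a descendant of Smoking.
Condition 2 (every backdoor path blocked by {AlcoholUse}):
  P1: open — no interior node is in the conditioning set.
{AlcoholUse} does not satisfy the backdoor criterion.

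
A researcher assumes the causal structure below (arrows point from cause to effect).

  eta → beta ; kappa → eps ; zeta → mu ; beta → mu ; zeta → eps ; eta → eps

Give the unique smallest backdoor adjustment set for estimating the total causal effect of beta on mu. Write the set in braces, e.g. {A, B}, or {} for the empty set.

Variables eligible for adjustment (non-descendants of beta, excluding beta and mu): {eps, eta, kappa, zeta}.
Backdoor paths from beta to mu:
  P1: beta <- eta -> eps <- zeta -> mu
Each backdoor path contains an unconditioned collider, so every path is already blocked with the empty conditioning set:
  P1: blocked at collider eps (neither it nor any descendant is in the conditioning set).
The empty set is therefore the unique smallest valid set.

{}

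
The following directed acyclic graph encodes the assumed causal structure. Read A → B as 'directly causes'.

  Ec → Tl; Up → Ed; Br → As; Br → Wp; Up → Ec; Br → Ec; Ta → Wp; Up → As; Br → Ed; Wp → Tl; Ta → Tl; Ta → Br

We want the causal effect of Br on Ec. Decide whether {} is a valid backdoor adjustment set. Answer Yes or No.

Backdoor paths from Br to Ec (paths whose first edge points into Br):
  P1: Br <- Ta -> Wp -> Tl <- Ec
  P2: Br <- Ta -> Tl <- Ec
Condition 1 (no descendant of Br in the set): holds — descendants of Br are {As, Ec, Ed, Tl, Wp}; none are in {}.
Condition 2 (every backdoor path blocked by {}):
  P1: blocked at collider Tl (neither it nor any descendant is in the conditioning set).
  P2: blocked at collider Tl (neither it nor any descendant is in the conditioning set).
{} satisfies the backdoor criterion.

Yes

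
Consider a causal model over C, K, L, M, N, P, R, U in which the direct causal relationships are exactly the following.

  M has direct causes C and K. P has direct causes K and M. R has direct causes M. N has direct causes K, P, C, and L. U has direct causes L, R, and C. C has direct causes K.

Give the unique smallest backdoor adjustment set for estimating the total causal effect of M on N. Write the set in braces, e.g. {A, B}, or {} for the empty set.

Variables eligible for adjustment (non-descendants of M, excluding M and N): {C, K, L}.
Backdoor paths from M to N:
  P1: M <- K -> C -> N
  P2: M <- K -> C -> U <- L -> N
  P3: M <- K -> P -> N
  P4: M <- K -> N
  P5: M <- C <- K -> P -> N
  P6: M <- C <- K -> N
  P7: M <- C -> N
  P8: M <- C -> U <- L -> N
The empty set is not sufficient: P1 (M <- K -> C -> N) has no collider blocking it and no conditioned non-collider, so it is open.
Try {C, K}:
  P1: blocked at fork node K ∈ conditioning set.
  P2: blocked at fork node K ∈ conditioning set.
  P3: blocked at fork node K ∈ conditioning set.
  P4: blocked at fork node K ∈ conditioning set.
  P5: blocked at chain node C ∈ conditioning set.
  P6: blocked at chain node C ∈ conditioning set.
  P7: blocked at fork node C ∈ conditioning set.
  P8: blocked at fork node C ∈ conditioning set.
{C, K} contains no descendant of M and blocks every backdoor path.
Every element of {C, K} is needed (dropping C leaves P7 open; dropping K leaves P3 open), so no proper subset is valid.
Among all size-2 subsets of the eligible variables, only {C, K} blocks every backdoor path, so it is the unique smallest valid adjustment set.

{C, K}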